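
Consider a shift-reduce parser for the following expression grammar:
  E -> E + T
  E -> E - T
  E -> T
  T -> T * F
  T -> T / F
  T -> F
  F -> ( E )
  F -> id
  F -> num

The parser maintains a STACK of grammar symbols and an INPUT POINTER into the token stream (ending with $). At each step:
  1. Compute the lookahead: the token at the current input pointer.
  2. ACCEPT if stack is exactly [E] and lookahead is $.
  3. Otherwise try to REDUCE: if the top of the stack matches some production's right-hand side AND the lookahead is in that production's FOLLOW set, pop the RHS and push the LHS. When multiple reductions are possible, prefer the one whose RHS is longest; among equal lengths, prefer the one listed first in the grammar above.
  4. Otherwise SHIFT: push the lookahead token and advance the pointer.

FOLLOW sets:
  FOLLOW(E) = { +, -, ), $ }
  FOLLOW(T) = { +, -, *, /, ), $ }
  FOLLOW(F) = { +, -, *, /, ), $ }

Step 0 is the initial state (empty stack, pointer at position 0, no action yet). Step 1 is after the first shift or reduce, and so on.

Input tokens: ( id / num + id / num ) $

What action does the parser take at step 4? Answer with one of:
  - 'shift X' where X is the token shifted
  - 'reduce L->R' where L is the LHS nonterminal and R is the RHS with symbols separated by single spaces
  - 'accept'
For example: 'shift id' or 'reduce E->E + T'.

Step 1: shift (. Stack=[(] ptr=1 lookahead=id remaining=[id / num + id / num ) $]
Step 2: shift id. Stack=[( id] ptr=2 lookahead=/ remaining=[/ num + id / num ) $]
Step 3: reduce F->id. Stack=[( F] ptr=2 lookahead=/ remaining=[/ num + id / num ) $]
Step 4: reduce T->F. Stack=[( T] ptr=2 lookahead=/ remaining=[/ num + id / num ) $]

Answer: reduce T->F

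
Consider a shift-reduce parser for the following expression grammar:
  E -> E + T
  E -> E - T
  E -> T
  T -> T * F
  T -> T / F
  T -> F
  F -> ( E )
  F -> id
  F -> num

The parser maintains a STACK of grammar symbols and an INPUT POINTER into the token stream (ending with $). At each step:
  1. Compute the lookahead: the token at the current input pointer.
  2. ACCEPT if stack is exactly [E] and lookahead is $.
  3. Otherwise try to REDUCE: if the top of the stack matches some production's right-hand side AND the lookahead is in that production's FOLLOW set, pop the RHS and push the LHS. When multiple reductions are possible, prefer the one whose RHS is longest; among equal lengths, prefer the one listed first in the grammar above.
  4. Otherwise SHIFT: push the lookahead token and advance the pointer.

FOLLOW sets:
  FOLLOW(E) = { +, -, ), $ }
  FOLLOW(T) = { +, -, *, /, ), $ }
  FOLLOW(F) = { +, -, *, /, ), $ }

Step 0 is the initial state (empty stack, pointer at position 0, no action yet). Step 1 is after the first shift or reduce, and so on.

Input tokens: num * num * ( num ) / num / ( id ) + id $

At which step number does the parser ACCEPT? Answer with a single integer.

Step 1: shift num. Stack=[num] ptr=1 lookahead=* remaining=[* num * ( num ) / num / ( id ) + id $]
Step 2: reduce F->num. Stack=[F] ptr=1 lookahead=* remaining=[* num * ( num ) / num / ( id ) + id $]
Step 3: reduce T->F. Stack=[T] ptr=1 lookahead=* remaining=[* num * ( num ) / num / ( id ) + id $]
Step 4: shift *. Stack=[T *] ptr=2 lookahead=num remaining=[num * ( num ) / num / ( id ) + id $]
Step 5: shift num. Stack=[T * num] ptr=3 lookahead=* remaining=[* ( num ) / num / ( id ) + id $]
Step 6: reduce F->num. Stack=[T * F] ptr=3 lookahead=* remaining=[* ( num ) / num / ( id ) + id $]
Step 7: reduce T->T * F. Stack=[T] ptr=3 lookahead=* remaining=[* ( num ) / num / ( id ) + id $]
Step 8: shift *. Stack=[T *] ptr=4 lookahead=( remaining=[( num ) / num / ( id ) + id $]
Step 9: shift (. Stack=[T * (] ptr=5 lookahead=num remaining=[num ) / num / ( id ) + id $]
Step 10: shift num. Stack=[T * ( num] ptr=6 lookahead=) remaining=[) / num / ( id ) + id $]
Step 11: reduce F->num. Stack=[T * ( F] ptr=6 lookahead=) remaining=[) / num / ( id ) + id $]
Step 12: reduce T->F. Stack=[T * ( T] ptr=6 lookahead=) remaining=[) / num / ( id ) + id $]
Step 13: reduce E->T. Stack=[T * ( E] ptr=6 lookahead=) remaining=[) / num / ( id ) + id $]
Step 14: shift ). Stack=[T * ( E )] ptr=7 lookahead=/ remaining=[/ num / ( id ) + id $]
Step 15: reduce F->( E ). Stack=[T * F] ptr=7 lookahead=/ remaining=[/ num / ( id ) + id $]
Step 16: reduce T->T * F. Stack=[T] ptr=7 lookahead=/ remaining=[/ num / ( id ) + id $]
Step 17: shift /. Stack=[T /] ptr=8 lookahead=num remaining=[num / ( id ) + id $]
Step 18: shift num. Stack=[T / num] ptr=9 lookahead=/ remaining=[/ ( id ) + id $]
Step 19: reduce F->num. Stack=[T / F] ptr=9 lookahead=/ remaining=[/ ( id ) + id $]
Step 20: reduce T->T / F. Stack=[T] ptr=9 lookahead=/ remaining=[/ ( id ) + id $]
Step 21: shift /. Stack=[T /] ptr=10 lookahead=( remaining=[( id ) + id $]
Step 22: shift (. Stack=[T / (] ptr=11 lookahead=id remaining=[id ) + id $]
Step 23: shift id. Stack=[T / ( id] ptr=12 lookahead=) remaining=[) + id $]
Step 24: reduce F->id. Stack=[T / ( F] ptr=12 lookahead=) remaining=[) + id $]
Step 25: reduce T->F. Stack=[T / ( T] ptr=12 lookahead=) remaining=[) + id $]
Step 26: reduce E->T. Stack=[T / ( E] ptr=12 lookahead=) remaining=[) + id $]
Step 27: shift ). Stack=[T / ( E )] ptr=13 lookahead=+ remaining=[+ id $]
Step 28: reduce F->( E ). Stack=[T / F] ptr=13 lookahead=+ remaining=[+ id $]
Step 29: reduce T->T / F. Stack=[T] ptr=13 lookahead=+ remaining=[+ id $]
Step 30: reduce E->T. Stack=[E] ptr=13 lookahead=+ remaining=[+ id $]
Step 31: shift +. Stack=[E +] ptr=14 lookahead=id remaining=[id $]
Step 32: shift id. Stack=[E + id] ptr=15 lookahead=$ remaining=[$]
Step 33: reduce F->id. Stack=[E + F] ptr=15 lookahead=$ remaining=[$]
Step 34: reduce T->F. Stack=[E + T] ptr=15 lookahead=$ remaining=[$]
Step 35: reduce E->E + T. Stack=[E] ptr=15 lookahead=$ remaining=[$]
Step 36: accept. Stack=[E] ptr=15 lookahead=$ remaining=[$]

Answer: 36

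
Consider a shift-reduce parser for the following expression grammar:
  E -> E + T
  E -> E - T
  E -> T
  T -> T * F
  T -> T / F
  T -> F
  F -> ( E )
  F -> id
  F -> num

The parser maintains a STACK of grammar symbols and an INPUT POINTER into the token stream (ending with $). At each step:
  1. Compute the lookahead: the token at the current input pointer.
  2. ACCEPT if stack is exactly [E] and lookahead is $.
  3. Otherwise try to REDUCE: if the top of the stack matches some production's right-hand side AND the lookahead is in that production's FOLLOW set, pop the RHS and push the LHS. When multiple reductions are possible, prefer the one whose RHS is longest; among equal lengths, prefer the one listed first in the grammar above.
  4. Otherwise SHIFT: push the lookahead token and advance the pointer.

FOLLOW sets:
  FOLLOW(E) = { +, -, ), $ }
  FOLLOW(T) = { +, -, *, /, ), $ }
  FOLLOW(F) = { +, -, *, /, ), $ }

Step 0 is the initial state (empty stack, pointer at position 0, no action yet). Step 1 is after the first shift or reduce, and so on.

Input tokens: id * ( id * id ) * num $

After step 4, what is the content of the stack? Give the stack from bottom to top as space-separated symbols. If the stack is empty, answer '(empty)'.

Answer: T *

Derivation:
Step 1: shift id. Stack=[id] ptr=1 lookahead=* remaining=[* ( id * id ) * num $]
Step 2: reduce F->id. Stack=[F] ptr=1 lookahead=* remaining=[* ( id * id ) * num $]
Step 3: reduce T->F. Stack=[T] ptr=1 lookahead=* remaining=[* ( id * id ) * num $]
Step 4: shift *. Stack=[T *] ptr=2 lookahead=( remaining=[( id * id ) * num $]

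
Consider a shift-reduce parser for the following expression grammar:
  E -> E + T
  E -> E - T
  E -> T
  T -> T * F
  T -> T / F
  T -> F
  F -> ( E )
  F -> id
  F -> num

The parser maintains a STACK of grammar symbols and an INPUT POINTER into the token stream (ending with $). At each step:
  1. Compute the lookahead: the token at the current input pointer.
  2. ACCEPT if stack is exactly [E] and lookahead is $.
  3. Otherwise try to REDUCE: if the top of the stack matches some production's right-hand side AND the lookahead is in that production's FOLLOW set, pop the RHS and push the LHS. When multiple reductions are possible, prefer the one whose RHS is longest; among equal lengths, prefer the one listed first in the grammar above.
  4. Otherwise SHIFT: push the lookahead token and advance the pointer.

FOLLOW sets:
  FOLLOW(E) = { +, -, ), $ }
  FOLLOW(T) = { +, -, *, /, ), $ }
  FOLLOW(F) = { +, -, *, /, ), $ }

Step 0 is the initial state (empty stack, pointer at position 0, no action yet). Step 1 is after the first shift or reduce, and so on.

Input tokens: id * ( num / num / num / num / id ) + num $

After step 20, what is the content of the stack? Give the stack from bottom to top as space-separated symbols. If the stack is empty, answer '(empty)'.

Step 1: shift id. Stack=[id] ptr=1 lookahead=* remaining=[* ( num / num / num / num / id ) + num $]
Step 2: reduce F->id. Stack=[F] ptr=1 lookahead=* remaining=[* ( num / num / num / num / id ) + num $]
Step 3: reduce T->F. Stack=[T] ptr=1 lookahead=* remaining=[* ( num / num / num / num / id ) + num $]
Step 4: shift *. Stack=[T *] ptr=2 lookahead=( remaining=[( num / num / num / num / id ) + num $]
Step 5: shift (. Stack=[T * (] ptr=3 lookahead=num remaining=[num / num / num / num / id ) + num $]
Step 6: shift num. Stack=[T * ( num] ptr=4 lookahead=/ remaining=[/ num / num / num / id ) + num $]
Step 7: reduce F->num. Stack=[T * ( F] ptr=4 lookahead=/ remaining=[/ num / num / num / id ) + num $]
Step 8: reduce T->F. Stack=[T * ( T] ptr=4 lookahead=/ remaining=[/ num / num / num / id ) + num $]
Step 9: shift /. Stack=[T * ( T /] ptr=5 lookahead=num remaining=[num / num / num / id ) + num $]
Step 10: shift num. Stack=[T * ( T / num] ptr=6 lookahead=/ remaining=[/ num / num / id ) + num $]
Step 11: reduce F->num. Stack=[T * ( T / F] ptr=6 lookahead=/ remaining=[/ num / num / id ) + num $]
Step 12: reduce T->T / F. Stack=[T * ( T] ptr=6 lookahead=/ remaining=[/ num / num / id ) + num $]
Step 13: shift /. Stack=[T * ( T /] ptr=7 lookahead=num remaining=[num / num / id ) + num $]
Step 14: shift num. Stack=[T * ( T / num] ptr=8 lookahead=/ remaining=[/ num / id ) + num $]
Step 15: reduce F->num. Stack=[T * ( T / F] ptr=8 lookahead=/ remaining=[/ num / id ) + num $]
Step 16: reduce T->T / F. Stack=[T * ( T] ptr=8 lookahead=/ remaining=[/ num / id ) + num $]
Step 17: shift /. Stack=[T * ( T /] ptr=9 lookahead=num remaining=[num / id ) + num $]
Step 18: shift num. Stack=[T * ( T / num] ptr=10 lookahead=/ remaining=[/ id ) + num $]
Step 19: reduce F->num. Stack=[T * ( T / F] ptr=10 lookahead=/ remaining=[/ id ) + num $]
Step 20: reduce T->T / F. Stack=[T * ( T] ptr=10 lookahead=/ remaining=[/ id ) + num $]

Answer: T * ( T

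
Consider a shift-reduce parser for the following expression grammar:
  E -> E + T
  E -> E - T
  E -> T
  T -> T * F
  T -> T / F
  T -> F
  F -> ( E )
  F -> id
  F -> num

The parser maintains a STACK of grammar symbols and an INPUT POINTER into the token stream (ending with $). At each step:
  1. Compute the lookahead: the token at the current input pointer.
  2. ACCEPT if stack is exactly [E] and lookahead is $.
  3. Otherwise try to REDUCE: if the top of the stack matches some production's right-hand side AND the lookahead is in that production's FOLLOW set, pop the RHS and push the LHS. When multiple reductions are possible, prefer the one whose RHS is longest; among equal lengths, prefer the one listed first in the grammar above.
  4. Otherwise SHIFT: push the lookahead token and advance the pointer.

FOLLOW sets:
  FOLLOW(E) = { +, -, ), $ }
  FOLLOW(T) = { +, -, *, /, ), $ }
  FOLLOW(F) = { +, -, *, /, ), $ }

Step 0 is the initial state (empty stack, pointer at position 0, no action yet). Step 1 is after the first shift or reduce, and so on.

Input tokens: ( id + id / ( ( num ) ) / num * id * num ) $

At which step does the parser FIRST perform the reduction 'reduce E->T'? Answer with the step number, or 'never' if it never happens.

Step 1: shift (. Stack=[(] ptr=1 lookahead=id remaining=[id + id / ( ( num ) ) / num * id * num ) $]
Step 2: shift id. Stack=[( id] ptr=2 lookahead=+ remaining=[+ id / ( ( num ) ) / num * id * num ) $]
Step 3: reduce F->id. Stack=[( F] ptr=2 lookahead=+ remaining=[+ id / ( ( num ) ) / num * id * num ) $]
Step 4: reduce T->F. Stack=[( T] ptr=2 lookahead=+ remaining=[+ id / ( ( num ) ) / num * id * num ) $]
Step 5: reduce E->T. Stack=[( E] ptr=2 lookahead=+ remaining=[+ id / ( ( num ) ) / num * id * num ) $]

Answer: 5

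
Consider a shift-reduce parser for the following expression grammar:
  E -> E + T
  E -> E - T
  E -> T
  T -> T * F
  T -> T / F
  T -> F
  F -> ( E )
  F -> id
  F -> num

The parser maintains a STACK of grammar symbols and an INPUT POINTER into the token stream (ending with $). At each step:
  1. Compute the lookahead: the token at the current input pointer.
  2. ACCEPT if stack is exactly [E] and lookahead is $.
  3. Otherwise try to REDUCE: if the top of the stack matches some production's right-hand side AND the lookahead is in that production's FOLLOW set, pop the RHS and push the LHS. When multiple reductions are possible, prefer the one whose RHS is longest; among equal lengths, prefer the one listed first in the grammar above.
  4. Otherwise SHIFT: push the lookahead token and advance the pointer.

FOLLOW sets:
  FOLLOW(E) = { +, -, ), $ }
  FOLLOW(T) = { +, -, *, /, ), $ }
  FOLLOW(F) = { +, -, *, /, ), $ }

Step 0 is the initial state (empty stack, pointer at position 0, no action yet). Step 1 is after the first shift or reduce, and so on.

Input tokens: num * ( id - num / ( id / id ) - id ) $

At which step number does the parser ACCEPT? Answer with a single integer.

Answer: 37

Derivation:
Step 1: shift num. Stack=[num] ptr=1 lookahead=* remaining=[* ( id - num / ( id / id ) - id ) $]
Step 2: reduce F->num. Stack=[F] ptr=1 lookahead=* remaining=[* ( id - num / ( id / id ) - id ) $]
Step 3: reduce T->F. Stack=[T] ptr=1 lookahead=* remaining=[* ( id - num / ( id / id ) - id ) $]
Step 4: shift *. Stack=[T *] ptr=2 lookahead=( remaining=[( id - num / ( id / id ) - id ) $]
Step 5: shift (. Stack=[T * (] ptr=3 lookahead=id remaining=[id - num / ( id / id ) - id ) $]
Step 6: shift id. Stack=[T * ( id] ptr=4 lookahead=- remaining=[- num / ( id / id ) - id ) $]
Step 7: reduce F->id. Stack=[T * ( F] ptr=4 lookahead=- remaining=[- num / ( id / id ) - id ) $]
Step 8: reduce T->F. Stack=[T * ( T] ptr=4 lookahead=- remaining=[- num / ( id / id ) - id ) $]
Step 9: reduce E->T. Stack=[T * ( E] ptr=4 lookahead=- remaining=[- num / ( id / id ) - id ) $]
Step 10: shift -. Stack=[T * ( E -] ptr=5 lookahead=num remaining=[num / ( id / id ) - id ) $]
Step 11: shift num. Stack=[T * ( E - num] ptr=6 lookahead=/ remaining=[/ ( id / id ) - id ) $]
Step 12: reduce F->num. Stack=[T * ( E - F] ptr=6 lookahead=/ remaining=[/ ( id / id ) - id ) $]
Step 13: reduce T->F. Stack=[T * ( E - T] ptr=6 lookahead=/ remaining=[/ ( id / id ) - id ) $]
Step 14: shift /. Stack=[T * ( E - T /] ptr=7 lookahead=( remaining=[( id / id ) - id ) $]
Step 15: shift (. Stack=[T * ( E - T / (] ptr=8 lookahead=id remaining=[id / id ) - id ) $]
Step 16: shift id. Stack=[T * ( E - T / ( id] ptr=9 lookahead=/ remaining=[/ id ) - id ) $]
Step 17: reduce F->id. Stack=[T * ( E - T / ( F] ptr=9 lookahead=/ remaining=[/ id ) - id ) $]
Step 18: reduce T->F. Stack=[T * ( E - T / ( T] ptr=9 lookahead=/ remaining=[/ id ) - id ) $]
Step 19: shift /. Stack=[T * ( E - T / ( T /] ptr=10 lookahead=id remaining=[id ) - id ) $]
Step 20: shift id. Stack=[T * ( E - T / ( T / id] ptr=11 lookahead=) remaining=[) - id ) $]
Step 21: reduce F->id. Stack=[T * ( E - T / ( T / F] ptr=11 lookahead=) remaining=[) - id ) $]
Step 22: reduce T->T / F. Stack=[T * ( E - T / ( T] ptr=11 lookahead=) remaining=[) - id ) $]
Step 23: reduce E->T. Stack=[T * ( E - T / ( E] ptr=11 lookahead=) remaining=[) - id ) $]
Step 24: shift ). Stack=[T * ( E - T / ( E )] ptr=12 lookahead=- remaining=[- id ) $]
Step 25: reduce F->( E ). Stack=[T * ( E - T / F] ptr=12 lookahead=- remaining=[- id ) $]
Step 26: reduce T->T / F. Stack=[T * ( E - T] ptr=12 lookahead=- remaining=[- id ) $]
Step 27: reduce E->E - T. Stack=[T * ( E] ptr=12 lookahead=- remaining=[- id ) $]
Step 28: shift -. Stack=[T * ( E -] ptr=13 lookahead=id remaining=[id ) $]
Step 29: shift id. Stack=[T * ( E - id] ptr=14 lookahead=) remaining=[) $]
Step 30: reduce F->id. Stack=[T * ( E - F] ptr=14 lookahead=) remaining=[) $]
Step 31: reduce T->F. Stack=[T * ( E - T] ptr=14 lookahead=) remaining=[) $]
Step 32: reduce E->E - T. Stack=[T * ( E] ptr=14 lookahead=) remaining=[) $]
Step 33: shift ). Stack=[T * ( E )] ptr=15 lookahead=$ remaining=[$]
Step 34: reduce F->( E ). Stack=[T * F] ptr=15 lookahead=$ remaining=[$]
Step 35: reduce T->T * F. Stack=[T] ptr=15 lookahead=$ remaining=[$]
Step 36: reduce E->T. Stack=[E] ptr=15 lookahead=$ remaining=[$]
Step 37: accept. Stack=[E] ptr=15 lookahead=$ remaining=[$]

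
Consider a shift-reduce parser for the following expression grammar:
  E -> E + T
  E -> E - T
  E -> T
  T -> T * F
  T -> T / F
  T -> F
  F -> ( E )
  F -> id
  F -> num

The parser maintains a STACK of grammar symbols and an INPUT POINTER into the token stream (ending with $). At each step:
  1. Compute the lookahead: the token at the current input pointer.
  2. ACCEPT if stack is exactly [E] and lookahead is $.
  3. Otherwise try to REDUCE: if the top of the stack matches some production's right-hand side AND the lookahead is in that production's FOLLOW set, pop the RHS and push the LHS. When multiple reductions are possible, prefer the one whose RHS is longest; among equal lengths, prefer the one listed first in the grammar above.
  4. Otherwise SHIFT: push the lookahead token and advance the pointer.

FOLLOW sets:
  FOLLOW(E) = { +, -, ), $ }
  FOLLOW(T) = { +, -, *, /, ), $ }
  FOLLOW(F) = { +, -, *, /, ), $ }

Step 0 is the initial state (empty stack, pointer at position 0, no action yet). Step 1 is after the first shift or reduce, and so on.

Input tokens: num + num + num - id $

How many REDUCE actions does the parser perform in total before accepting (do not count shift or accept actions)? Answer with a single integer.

Answer: 12

Derivation:
Step 1: shift num. Stack=[num] ptr=1 lookahead=+ remaining=[+ num + num - id $]
Step 2: reduce F->num. Stack=[F] ptr=1 lookahead=+ remaining=[+ num + num - id $]
Step 3: reduce T->F. Stack=[T] ptr=1 lookahead=+ remaining=[+ num + num - id $]
Step 4: reduce E->T. Stack=[E] ptr=1 lookahead=+ remaining=[+ num + num - id $]
Step 5: shift +. Stack=[E +] ptr=2 lookahead=num remaining=[num + num - id $]
Step 6: shift num. Stack=[E + num] ptr=3 lookahead=+ remaining=[+ num - id $]
Step 7: reduce F->num. Stack=[E + F] ptr=3 lookahead=+ remaining=[+ num - id $]
Step 8: reduce T->F. Stack=[E + T] ptr=3 lookahead=+ remaining=[+ num - id $]
Step 9: reduce E->E + T. Stack=[E] ptr=3 lookahead=+ remaining=[+ num - id $]
Step 10: shift +. Stack=[E +] ptr=4 lookahead=num remaining=[num - id $]
Step 11: shift num. Stack=[E + num] ptr=5 lookahead=- remaining=[- id $]
Step 12: reduce F->num. Stack=[E + F] ptr=5 lookahead=- remaining=[- id $]
Step 13: reduce T->F. Stack=[E + T] ptr=5 lookahead=- remaining=[- id $]
Step 14: reduce E->E + T. Stack=[E] ptr=5 lookahead=- remaining=[- id $]
Step 15: shift -. Stack=[E -] ptr=6 lookahead=id remaining=[id $]
Step 16: shift id. Stack=[E - id] ptr=7 lookahead=$ remaining=[$]
Step 17: reduce F->id. Stack=[E - F] ptr=7 lookahead=$ remaining=[$]
Step 18: reduce T->F. Stack=[E - T] ptr=7 lookahead=$ remaining=[$]
Step 19: reduce E->E - T. Stack=[E] ptr=7 lookahead=$ remaining=[$]
Step 20: accept. Stack=[E] ptr=7 lookahead=$ remaining=[$]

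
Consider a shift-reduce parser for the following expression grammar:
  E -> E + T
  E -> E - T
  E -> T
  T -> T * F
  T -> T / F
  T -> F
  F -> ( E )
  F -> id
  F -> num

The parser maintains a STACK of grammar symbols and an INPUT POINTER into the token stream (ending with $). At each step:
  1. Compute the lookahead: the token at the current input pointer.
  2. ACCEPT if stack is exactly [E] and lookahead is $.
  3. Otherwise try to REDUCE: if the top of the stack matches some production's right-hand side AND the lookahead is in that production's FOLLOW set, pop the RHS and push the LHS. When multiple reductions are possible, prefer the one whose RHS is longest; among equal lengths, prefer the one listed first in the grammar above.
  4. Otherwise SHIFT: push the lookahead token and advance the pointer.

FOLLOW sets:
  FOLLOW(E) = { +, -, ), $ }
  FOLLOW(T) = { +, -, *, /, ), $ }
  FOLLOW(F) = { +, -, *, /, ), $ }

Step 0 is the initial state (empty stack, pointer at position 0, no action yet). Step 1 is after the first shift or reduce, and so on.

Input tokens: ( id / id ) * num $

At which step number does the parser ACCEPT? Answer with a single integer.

Step 1: shift (. Stack=[(] ptr=1 lookahead=id remaining=[id / id ) * num $]
Step 2: shift id. Stack=[( id] ptr=2 lookahead=/ remaining=[/ id ) * num $]
Step 3: reduce F->id. Stack=[( F] ptr=2 lookahead=/ remaining=[/ id ) * num $]
Step 4: reduce T->F. Stack=[( T] ptr=2 lookahead=/ remaining=[/ id ) * num $]
Step 5: shift /. Stack=[( T /] ptr=3 lookahead=id remaining=[id ) * num $]
Step 6: shift id. Stack=[( T / id] ptr=4 lookahead=) remaining=[) * num $]
Step 7: reduce F->id. Stack=[( T / F] ptr=4 lookahead=) remaining=[) * num $]
Step 8: reduce T->T / F. Stack=[( T] ptr=4 lookahead=) remaining=[) * num $]
Step 9: reduce E->T. Stack=[( E] ptr=4 lookahead=) remaining=[) * num $]
Step 10: shift ). Stack=[( E )] ptr=5 lookahead=* remaining=[* num $]
Step 11: reduce F->( E ). Stack=[F] ptr=5 lookahead=* remaining=[* num $]
Step 12: reduce T->F. Stack=[T] ptr=5 lookahead=* remaining=[* num $]
Step 13: shift *. Stack=[T *] ptr=6 lookahead=num remaining=[num $]
Step 14: shift num. Stack=[T * num] ptr=7 lookahead=$ remaining=[$]
Step 15: reduce F->num. Stack=[T * F] ptr=7 lookahead=$ remaining=[$]
Step 16: reduce T->T * F. Stack=[T] ptr=7 lookahead=$ remaining=[$]
Step 17: reduce E->T. Stack=[E] ptr=7 lookahead=$ remaining=[$]
Step 18: accept. Stack=[E] ptr=7 lookahead=$ remaining=[$]

Answer: 18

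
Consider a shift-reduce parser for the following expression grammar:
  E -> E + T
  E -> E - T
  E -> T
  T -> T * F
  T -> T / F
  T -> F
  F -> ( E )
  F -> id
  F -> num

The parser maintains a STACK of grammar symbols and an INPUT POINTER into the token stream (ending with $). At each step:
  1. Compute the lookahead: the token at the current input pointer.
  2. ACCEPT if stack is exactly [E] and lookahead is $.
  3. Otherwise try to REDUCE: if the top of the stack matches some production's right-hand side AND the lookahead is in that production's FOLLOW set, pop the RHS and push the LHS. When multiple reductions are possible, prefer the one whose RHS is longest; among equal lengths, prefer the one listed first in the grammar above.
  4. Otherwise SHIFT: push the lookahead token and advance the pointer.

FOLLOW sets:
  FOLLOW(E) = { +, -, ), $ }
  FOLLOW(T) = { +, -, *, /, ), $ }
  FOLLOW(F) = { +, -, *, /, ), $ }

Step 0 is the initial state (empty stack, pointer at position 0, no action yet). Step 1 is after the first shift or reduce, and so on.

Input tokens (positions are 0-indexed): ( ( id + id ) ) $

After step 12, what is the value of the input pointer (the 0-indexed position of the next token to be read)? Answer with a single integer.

Answer: 6

Derivation:
Step 1: shift (. Stack=[(] ptr=1 lookahead=( remaining=[( id + id ) ) $]
Step 2: shift (. Stack=[( (] ptr=2 lookahead=id remaining=[id + id ) ) $]
Step 3: shift id. Stack=[( ( id] ptr=3 lookahead=+ remaining=[+ id ) ) $]
Step 4: reduce F->id. Stack=[( ( F] ptr=3 lookahead=+ remaining=[+ id ) ) $]
Step 5: reduce T->F. Stack=[( ( T] ptr=3 lookahead=+ remaining=[+ id ) ) $]
Step 6: reduce E->T. Stack=[( ( E] ptr=3 lookahead=+ remaining=[+ id ) ) $]
Step 7: shift +. Stack=[( ( E +] ptr=4 lookahead=id remaining=[id ) ) $]
Step 8: shift id. Stack=[( ( E + id] ptr=5 lookahead=) remaining=[) ) $]
Step 9: reduce F->id. Stack=[( ( E + F] ptr=5 lookahead=) remaining=[) ) $]
Step 10: reduce T->F. Stack=[( ( E + T] ptr=5 lookahead=) remaining=[) ) $]
Step 11: reduce E->E + T. Stack=[( ( E] ptr=5 lookahead=) remaining=[) ) $]
Step 12: shift ). Stack=[( ( E )] ptr=6 lookahead=) remaining=[) $]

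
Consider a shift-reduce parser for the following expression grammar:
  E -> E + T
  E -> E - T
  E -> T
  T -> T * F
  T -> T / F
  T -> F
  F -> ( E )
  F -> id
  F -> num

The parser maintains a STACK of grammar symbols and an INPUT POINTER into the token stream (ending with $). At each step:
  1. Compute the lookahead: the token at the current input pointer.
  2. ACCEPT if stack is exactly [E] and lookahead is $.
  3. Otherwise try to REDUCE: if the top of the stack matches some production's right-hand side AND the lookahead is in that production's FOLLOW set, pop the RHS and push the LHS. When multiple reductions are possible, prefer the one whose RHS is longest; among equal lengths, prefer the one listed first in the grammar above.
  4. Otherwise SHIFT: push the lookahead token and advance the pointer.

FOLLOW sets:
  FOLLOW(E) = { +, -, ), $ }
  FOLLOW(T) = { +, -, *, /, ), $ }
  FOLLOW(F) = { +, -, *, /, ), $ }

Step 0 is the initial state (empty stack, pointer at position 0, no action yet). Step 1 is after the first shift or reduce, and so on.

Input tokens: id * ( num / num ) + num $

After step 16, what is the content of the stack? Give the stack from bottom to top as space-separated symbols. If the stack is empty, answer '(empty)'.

Step 1: shift id. Stack=[id] ptr=1 lookahead=* remaining=[* ( num / num ) + num $]
Step 2: reduce F->id. Stack=[F] ptr=1 lookahead=* remaining=[* ( num / num ) + num $]
Step 3: reduce T->F. Stack=[T] ptr=1 lookahead=* remaining=[* ( num / num ) + num $]
Step 4: shift *. Stack=[T *] ptr=2 lookahead=( remaining=[( num / num ) + num $]
Step 5: shift (. Stack=[T * (] ptr=3 lookahead=num remaining=[num / num ) + num $]
Step 6: shift num. Stack=[T * ( num] ptr=4 lookahead=/ remaining=[/ num ) + num $]
Step 7: reduce F->num. Stack=[T * ( F] ptr=4 lookahead=/ remaining=[/ num ) + num $]
Step 8: reduce T->F. Stack=[T * ( T] ptr=4 lookahead=/ remaining=[/ num ) + num $]
Step 9: shift /. Stack=[T * ( T /] ptr=5 lookahead=num remaining=[num ) + num $]
Step 10: shift num. Stack=[T * ( T / num] ptr=6 lookahead=) remaining=[) + num $]
Step 11: reduce F->num. Stack=[T * ( T / F] ptr=6 lookahead=) remaining=[) + num $]
Step 12: reduce T->T / F. Stack=[T * ( T] ptr=6 lookahead=) remaining=[) + num $]
Step 13: reduce E->T. Stack=[T * ( E] ptr=6 lookahead=) remaining=[) + num $]
Step 14: shift ). Stack=[T * ( E )] ptr=7 lookahead=+ remaining=[+ num $]
Step 15: reduce F->( E ). Stack=[T * F] ptr=7 lookahead=+ remaining=[+ num $]
Step 16: reduce T->T * F. Stack=[T] ptr=7 lookahead=+ remaining=[+ num $]

Answer: T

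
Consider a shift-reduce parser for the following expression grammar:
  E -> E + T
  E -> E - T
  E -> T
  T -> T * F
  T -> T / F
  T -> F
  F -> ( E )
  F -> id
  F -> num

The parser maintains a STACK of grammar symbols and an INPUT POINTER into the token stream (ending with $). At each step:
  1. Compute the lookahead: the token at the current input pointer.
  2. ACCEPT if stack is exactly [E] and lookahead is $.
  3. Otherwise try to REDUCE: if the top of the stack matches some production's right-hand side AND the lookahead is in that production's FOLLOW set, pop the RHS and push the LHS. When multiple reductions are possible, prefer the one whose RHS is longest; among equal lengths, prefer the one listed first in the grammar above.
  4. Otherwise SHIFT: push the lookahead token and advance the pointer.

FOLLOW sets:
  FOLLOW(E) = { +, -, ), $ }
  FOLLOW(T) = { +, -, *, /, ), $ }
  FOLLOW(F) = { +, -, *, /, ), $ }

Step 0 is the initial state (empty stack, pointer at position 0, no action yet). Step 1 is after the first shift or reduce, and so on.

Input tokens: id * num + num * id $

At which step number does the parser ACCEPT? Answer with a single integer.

Step 1: shift id. Stack=[id] ptr=1 lookahead=* remaining=[* num + num * id $]
Step 2: reduce F->id. Stack=[F] ptr=1 lookahead=* remaining=[* num + num * id $]
Step 3: reduce T->F. Stack=[T] ptr=1 lookahead=* remaining=[* num + num * id $]
Step 4: shift *. Stack=[T *] ptr=2 lookahead=num remaining=[num + num * id $]
Step 5: shift num. Stack=[T * num] ptr=3 lookahead=+ remaining=[+ num * id $]
Step 6: reduce F->num. Stack=[T * F] ptr=3 lookahead=+ remaining=[+ num * id $]
Step 7: reduce T->T * F. Stack=[T] ptr=3 lookahead=+ remaining=[+ num * id $]
Step 8: reduce E->T. Stack=[E] ptr=3 lookahead=+ remaining=[+ num * id $]
Step 9: shift +. Stack=[E +] ptr=4 lookahead=num remaining=[num * id $]
Step 10: shift num. Stack=[E + num] ptr=5 lookahead=* remaining=[* id $]
Step 11: reduce F->num. Stack=[E + F] ptr=5 lookahead=* remaining=[* id $]
Step 12: reduce T->F. Stack=[E + T] ptr=5 lookahead=* remaining=[* id $]
Step 13: shift *. Stack=[E + T *] ptr=6 lookahead=id remaining=[id $]
Step 14: shift id. Stack=[E + T * id] ptr=7 lookahead=$ remaining=[$]
Step 15: reduce F->id. Stack=[E + T * F] ptr=7 lookahead=$ remaining=[$]
Step 16: reduce T->T * F. Stack=[E + T] ptr=7 lookahead=$ remaining=[$]
Step 17: reduce E->E + T. Stack=[E] ptr=7 lookahead=$ remaining=[$]
Step 18: accept. Stack=[E] ptr=7 lookahead=$ remaining=[$]

Answer: 18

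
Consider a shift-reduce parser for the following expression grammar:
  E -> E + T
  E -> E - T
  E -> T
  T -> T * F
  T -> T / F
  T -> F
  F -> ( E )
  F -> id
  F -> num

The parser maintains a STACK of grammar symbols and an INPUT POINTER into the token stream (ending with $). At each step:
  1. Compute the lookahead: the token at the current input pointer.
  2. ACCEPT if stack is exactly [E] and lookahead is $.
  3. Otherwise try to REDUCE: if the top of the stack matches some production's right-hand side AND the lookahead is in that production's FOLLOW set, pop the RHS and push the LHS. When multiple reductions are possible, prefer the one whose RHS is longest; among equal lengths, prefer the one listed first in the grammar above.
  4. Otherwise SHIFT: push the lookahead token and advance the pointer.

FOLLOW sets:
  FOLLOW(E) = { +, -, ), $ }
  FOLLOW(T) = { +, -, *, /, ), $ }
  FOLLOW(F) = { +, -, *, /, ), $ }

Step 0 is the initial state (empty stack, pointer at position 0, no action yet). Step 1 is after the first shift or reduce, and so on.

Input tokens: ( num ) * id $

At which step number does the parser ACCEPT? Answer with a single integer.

Step 1: shift (. Stack=[(] ptr=1 lookahead=num remaining=[num ) * id $]
Step 2: shift num. Stack=[( num] ptr=2 lookahead=) remaining=[) * id $]
Step 3: reduce F->num. Stack=[( F] ptr=2 lookahead=) remaining=[) * id $]
Step 4: reduce T->F. Stack=[( T] ptr=2 lookahead=) remaining=[) * id $]
Step 5: reduce E->T. Stack=[( E] ptr=2 lookahead=) remaining=[) * id $]
Step 6: shift ). Stack=[( E )] ptr=3 lookahead=* remaining=[* id $]
Step 7: reduce F->( E ). Stack=[F] ptr=3 lookahead=* remaining=[* id $]
Step 8: reduce T->F. Stack=[T] ptr=3 lookahead=* remaining=[* id $]
Step 9: shift *. Stack=[T *] ptr=4 lookahead=id remaining=[id $]
Step 10: shift id. Stack=[T * id] ptr=5 lookahead=$ remaining=[$]
Step 11: reduce F->id. Stack=[T * F] ptr=5 lookahead=$ remaining=[$]
Step 12: reduce T->T * F. Stack=[T] ptr=5 lookahead=$ remaining=[$]
Step 13: reduce E->T. Stack=[E] ptr=5 lookahead=$ remaining=[$]
Step 14: accept. Stack=[E] ptr=5 lookahead=$ remaining=[$]

Answer: 14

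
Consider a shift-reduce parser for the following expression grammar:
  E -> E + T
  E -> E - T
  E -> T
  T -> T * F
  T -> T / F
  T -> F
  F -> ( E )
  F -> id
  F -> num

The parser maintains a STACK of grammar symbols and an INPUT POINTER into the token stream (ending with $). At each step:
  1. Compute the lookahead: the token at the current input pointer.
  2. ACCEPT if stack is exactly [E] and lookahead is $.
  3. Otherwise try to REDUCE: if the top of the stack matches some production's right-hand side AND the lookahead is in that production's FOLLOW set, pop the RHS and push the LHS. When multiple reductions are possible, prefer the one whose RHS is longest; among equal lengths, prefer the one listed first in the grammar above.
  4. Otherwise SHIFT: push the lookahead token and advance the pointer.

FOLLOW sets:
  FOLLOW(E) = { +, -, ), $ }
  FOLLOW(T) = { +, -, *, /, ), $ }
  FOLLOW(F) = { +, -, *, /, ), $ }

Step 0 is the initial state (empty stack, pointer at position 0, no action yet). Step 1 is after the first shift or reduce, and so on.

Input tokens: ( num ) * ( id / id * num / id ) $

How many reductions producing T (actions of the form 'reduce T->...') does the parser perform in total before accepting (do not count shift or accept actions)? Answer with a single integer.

Answer: 7

Derivation:
Step 1: shift (. Stack=[(] ptr=1 lookahead=num remaining=[num ) * ( id / id * num / id ) $]
Step 2: shift num. Stack=[( num] ptr=2 lookahead=) remaining=[) * ( id / id * num / id ) $]
Step 3: reduce F->num. Stack=[( F] ptr=2 lookahead=) remaining=[) * ( id / id * num / id ) $]
Step 4: reduce T->F. Stack=[( T] ptr=2 lookahead=) remaining=[) * ( id / id * num / id ) $]
Step 5: reduce E->T. Stack=[( E] ptr=2 lookahead=) remaining=[) * ( id / id * num / id ) $]
Step 6: shift ). Stack=[( E )] ptr=3 lookahead=* remaining=[* ( id / id * num / id ) $]
Step 7: reduce F->( E ). Stack=[F] ptr=3 lookahead=* remaining=[* ( id / id * num / id ) $]
Step 8: reduce T->F. Stack=[T] ptr=3 lookahead=* remaining=[* ( id / id * num / id ) $]
Step 9: shift *. Stack=[T *] ptr=4 lookahead=( remaining=[( id / id * num / id ) $]
Step 10: shift (. Stack=[T * (] ptr=5 lookahead=id remaining=[id / id * num / id ) $]
Step 11: shift id. Stack=[T * ( id] ptr=6 lookahead=/ remaining=[/ id * num / id ) $]
Step 12: reduce F->id. Stack=[T * ( F] ptr=6 lookahead=/ remaining=[/ id * num / id ) $]
Step 13: reduce T->F. Stack=[T * ( T] ptr=6 lookahead=/ remaining=[/ id * num / id ) $]
Step 14: shift /. Stack=[T * ( T /] ptr=7 lookahead=id remaining=[id * num / id ) $]
Step 15: shift id. Stack=[T * ( T / id] ptr=8 lookahead=* remaining=[* num / id ) $]
Step 16: reduce F->id. Stack=[T * ( T / F] ptr=8 lookahead=* remaining=[* num / id ) $]
Step 17: reduce T->T / F. Stack=[T * ( T] ptr=8 lookahead=* remaining=[* num / id ) $]
Step 18: shift *. Stack=[T * ( T *] ptr=9 lookahead=num remaining=[num / id ) $]
Step 19: shift num. Stack=[T * ( T * num] ptr=10 lookahead=/ remaining=[/ id ) $]
Step 20: reduce F->num. Stack=[T * ( T * F] ptr=10 lookahead=/ remaining=[/ id ) $]
Step 21: reduce T->T * F. Stack=[T * ( T] ptr=10 lookahead=/ remaining=[/ id ) $]
Step 22: shift /. Stack=[T * ( T /] ptr=11 lookahead=id remaining=[id ) $]
Step 23: shift id. Stack=[T * ( T / id] ptr=12 lookahead=) remaining=[) $]
Step 24: reduce F->id. Stack=[T * ( T / F] ptr=12 lookahead=) remaining=[) $]
Step 25: reduce T->T / F. Stack=[T * ( T] ptr=12 lookahead=) remaining=[) $]
Step 26: reduce E->T. Stack=[T * ( E] ptr=12 lookahead=) remaining=[) $]
Step 27: shift ). Stack=[T * ( E )] ptr=13 lookahead=$ remaining=[$]
Step 28: reduce F->( E ). Stack=[T * F] ptr=13 lookahead=$ remaining=[$]
Step 29: reduce T->T * F. Stack=[T] ptr=13 lookahead=$ remaining=[$]
Step 30: reduce E->T. Stack=[E] ptr=13 lookahead=$ remaining=[$]
Step 31: accept. Stack=[E] ptr=13 lookahead=$ remaining=[$]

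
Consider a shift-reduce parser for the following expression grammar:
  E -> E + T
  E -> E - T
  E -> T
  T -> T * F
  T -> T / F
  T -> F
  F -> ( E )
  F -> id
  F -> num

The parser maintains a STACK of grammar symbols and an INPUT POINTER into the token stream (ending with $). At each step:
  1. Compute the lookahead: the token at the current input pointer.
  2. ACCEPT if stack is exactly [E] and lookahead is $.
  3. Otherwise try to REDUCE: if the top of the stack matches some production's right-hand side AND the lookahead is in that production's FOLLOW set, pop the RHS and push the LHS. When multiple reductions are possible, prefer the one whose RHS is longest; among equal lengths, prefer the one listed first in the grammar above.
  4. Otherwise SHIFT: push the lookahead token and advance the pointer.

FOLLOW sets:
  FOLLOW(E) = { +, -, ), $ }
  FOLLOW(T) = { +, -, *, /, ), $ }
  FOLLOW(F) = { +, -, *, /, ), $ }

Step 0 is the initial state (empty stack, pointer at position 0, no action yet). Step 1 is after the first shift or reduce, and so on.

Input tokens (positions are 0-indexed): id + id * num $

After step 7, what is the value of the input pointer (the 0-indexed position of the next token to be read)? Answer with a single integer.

Step 1: shift id. Stack=[id] ptr=1 lookahead=+ remaining=[+ id * num $]
Step 2: reduce F->id. Stack=[F] ptr=1 lookahead=+ remaining=[+ id * num $]
Step 3: reduce T->F. Stack=[T] ptr=1 lookahead=+ remaining=[+ id * num $]
Step 4: reduce E->T. Stack=[E] ptr=1 lookahead=+ remaining=[+ id * num $]
Step 5: shift +. Stack=[E +] ptr=2 lookahead=id remaining=[id * num $]
Step 6: shift id. Stack=[E + id] ptr=3 lookahead=* remaining=[* num $]
Step 7: reduce F->id. Stack=[E + F] ptr=3 lookahead=* remaining=[* num $]

Answer: 3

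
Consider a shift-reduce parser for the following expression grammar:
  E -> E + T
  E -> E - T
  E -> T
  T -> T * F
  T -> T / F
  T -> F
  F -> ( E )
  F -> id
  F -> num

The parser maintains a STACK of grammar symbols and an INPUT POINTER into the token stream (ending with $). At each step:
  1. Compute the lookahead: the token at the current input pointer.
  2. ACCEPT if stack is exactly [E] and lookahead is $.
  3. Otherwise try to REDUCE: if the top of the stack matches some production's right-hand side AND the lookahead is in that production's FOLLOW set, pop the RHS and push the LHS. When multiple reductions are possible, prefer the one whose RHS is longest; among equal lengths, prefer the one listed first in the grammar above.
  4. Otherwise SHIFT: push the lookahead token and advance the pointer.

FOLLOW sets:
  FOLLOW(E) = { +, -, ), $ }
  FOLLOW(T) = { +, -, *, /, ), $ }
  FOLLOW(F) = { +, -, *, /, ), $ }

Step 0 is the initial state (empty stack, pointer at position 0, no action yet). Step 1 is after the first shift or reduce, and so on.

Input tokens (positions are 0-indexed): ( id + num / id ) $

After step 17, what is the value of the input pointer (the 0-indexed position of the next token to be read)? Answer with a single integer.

Step 1: shift (. Stack=[(] ptr=1 lookahead=id remaining=[id + num / id ) $]
Step 2: shift id. Stack=[( id] ptr=2 lookahead=+ remaining=[+ num / id ) $]
Step 3: reduce F->id. Stack=[( F] ptr=2 lookahead=+ remaining=[+ num / id ) $]
Step 4: reduce T->F. Stack=[( T] ptr=2 lookahead=+ remaining=[+ num / id ) $]
Step 5: reduce E->T. Stack=[( E] ptr=2 lookahead=+ remaining=[+ num / id ) $]
Step 6: shift +. Stack=[( E +] ptr=3 lookahead=num remaining=[num / id ) $]
Step 7: shift num. Stack=[( E + num] ptr=4 lookahead=/ remaining=[/ id ) $]
Step 8: reduce F->num. Stack=[( E + F] ptr=4 lookahead=/ remaining=[/ id ) $]
Step 9: reduce T->F. Stack=[( E + T] ptr=4 lookahead=/ remaining=[/ id ) $]
Step 10: shift /. Stack=[( E + T /] ptr=5 lookahead=id remaining=[id ) $]
Step 11: shift id. Stack=[( E + T / id] ptr=6 lookahead=) remaining=[) $]
Step 12: reduce F->id. Stack=[( E + T / F] ptr=6 lookahead=) remaining=[) $]
Step 13: reduce T->T / F. Stack=[( E + T] ptr=6 lookahead=) remaining=[) $]
Step 14: reduce E->E + T. Stack=[( E] ptr=6 lookahead=) remaining=[) $]
Step 15: shift ). Stack=[( E )] ptr=7 lookahead=$ remaining=[$]
Step 16: reduce F->( E ). Stack=[F] ptr=7 lookahead=$ remaining=[$]
Step 17: reduce T->F. Stack=[T] ptr=7 lookahead=$ remaining=[$]

Answer: 7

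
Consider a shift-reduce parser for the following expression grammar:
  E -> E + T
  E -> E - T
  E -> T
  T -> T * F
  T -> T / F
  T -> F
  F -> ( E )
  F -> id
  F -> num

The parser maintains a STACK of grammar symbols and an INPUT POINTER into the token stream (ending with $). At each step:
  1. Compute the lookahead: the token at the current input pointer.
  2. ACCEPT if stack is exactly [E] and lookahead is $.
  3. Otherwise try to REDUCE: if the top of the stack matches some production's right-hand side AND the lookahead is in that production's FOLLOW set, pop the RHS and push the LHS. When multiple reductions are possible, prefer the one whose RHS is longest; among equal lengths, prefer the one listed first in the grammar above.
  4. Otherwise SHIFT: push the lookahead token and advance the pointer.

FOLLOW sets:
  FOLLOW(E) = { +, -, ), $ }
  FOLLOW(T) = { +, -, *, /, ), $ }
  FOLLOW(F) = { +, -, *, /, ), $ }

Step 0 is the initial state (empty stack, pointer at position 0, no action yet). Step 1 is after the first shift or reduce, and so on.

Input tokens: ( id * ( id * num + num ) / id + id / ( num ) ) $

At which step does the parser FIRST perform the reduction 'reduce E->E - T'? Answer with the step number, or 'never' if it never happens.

Step 1: shift (. Stack=[(] ptr=1 lookahead=id remaining=[id * ( id * num + num ) / id + id / ( num ) ) $]
Step 2: shift id. Stack=[( id] ptr=2 lookahead=* remaining=[* ( id * num + num ) / id + id / ( num ) ) $]
Step 3: reduce F->id. Stack=[( F] ptr=2 lookahead=* remaining=[* ( id * num + num ) / id + id / ( num ) ) $]
Step 4: reduce T->F. Stack=[( T] ptr=2 lookahead=* remaining=[* ( id * num + num ) / id + id / ( num ) ) $]
Step 5: shift *. Stack=[( T *] ptr=3 lookahead=( remaining=[( id * num + num ) / id + id / ( num ) ) $]
Step 6: shift (. Stack=[( T * (] ptr=4 lookahead=id remaining=[id * num + num ) / id + id / ( num ) ) $]
Step 7: shift id. Stack=[( T * ( id] ptr=5 lookahead=* remaining=[* num + num ) / id + id / ( num ) ) $]
Step 8: reduce F->id. Stack=[( T * ( F] ptr=5 lookahead=* remaining=[* num + num ) / id + id / ( num ) ) $]
Step 9: reduce T->F. Stack=[( T * ( T] ptr=5 lookahead=* remaining=[* num + num ) / id + id / ( num ) ) $]
Step 10: shift *. Stack=[( T * ( T *] ptr=6 lookahead=num remaining=[num + num ) / id + id / ( num ) ) $]
Step 11: shift num. Stack=[( T * ( T * num] ptr=7 lookahead=+ remaining=[+ num ) / id + id / ( num ) ) $]
Step 12: reduce F->num. Stack=[( T * ( T * F] ptr=7 lookahead=+ remaining=[+ num ) / id + id / ( num ) ) $]
Step 13: reduce T->T * F. Stack=[( T * ( T] ptr=7 lookahead=+ remaining=[+ num ) / id + id / ( num ) ) $]
Step 14: reduce E->T. Stack=[( T * ( E] ptr=7 lookahead=+ remaining=[+ num ) / id + id / ( num ) ) $]
Step 15: shift +. Stack=[( T * ( E +] ptr=8 lookahead=num remaining=[num ) / id + id / ( num ) ) $]
Step 16: shift num. Stack=[( T * ( E + num] ptr=9 lookahead=) remaining=[) / id + id / ( num ) ) $]
Step 17: reduce F->num. Stack=[( T * ( E + F] ptr=9 lookahead=) remaining=[) / id + id / ( num ) ) $]
Step 18: reduce T->F. Stack=[( T * ( E + T] ptr=9 lookahead=) remaining=[) / id + id / ( num ) ) $]
Step 19: reduce E->E + T. Stack=[( T * ( E] ptr=9 lookahead=) remaining=[) / id + id / ( num ) ) $]
Step 20: shift ). Stack=[( T * ( E )] ptr=10 lookahead=/ remaining=[/ id + id / ( num ) ) $]
Step 21: reduce F->( E ). Stack=[( T * F] ptr=10 lookahead=/ remaining=[/ id + id / ( num ) ) $]
Step 22: reduce T->T * F. Stack=[( T] ptr=10 lookahead=/ remaining=[/ id + id / ( num ) ) $]
Step 23: shift /. Stack=[( T /] ptr=11 lookahead=id remaining=[id + id / ( num ) ) $]
Step 24: shift id. Stack=[( T / id] ptr=12 lookahead=+ remaining=[+ id / ( num ) ) $]
Step 25: reduce F->id. Stack=[( T / F] ptr=12 lookahead=+ remaining=[+ id / ( num ) ) $]
Step 26: reduce T->T / F. Stack=[( T] ptr=12 lookahead=+ remaining=[+ id / ( num ) ) $]
Step 27: reduce E->T. Stack=[( E] ptr=12 lookahead=+ remaining=[+ id / ( num ) ) $]
Step 28: shift +. Stack=[( E +] ptr=13 lookahead=id remaining=[id / ( num ) ) $]
Step 29: shift id. Stack=[( E + id] ptr=14 lookahead=/ remaining=[/ ( num ) ) $]
Step 30: reduce F->id. Stack=[( E + F] ptr=14 lookahead=/ remaining=[/ ( num ) ) $]
Step 31: reduce T->F. Stack=[( E + T] ptr=14 lookahead=/ remaining=[/ ( num ) ) $]
Step 32: shift /. Stack=[( E + T /] ptr=15 lookahead=( remaining=[( num ) ) $]
Step 33: shift (. Stack=[( E + T / (] ptr=16 lookahead=num remaining=[num ) ) $]
Step 34: shift num. Stack=[( E + T / ( num] ptr=17 lookahead=) remaining=[) ) $]
Step 35: reduce F->num. Stack=[( E + T / ( F] ptr=17 lookahead=) remaining=[) ) $]
Step 36: reduce T->F. Stack=[( E + T / ( T] ptr=17 lookahead=) remaining=[) ) $]
Step 37: reduce E->T. Stack=[( E + T / ( E] ptr=17 lookahead=) remaining=[) ) $]
Step 38: shift ). Stack=[( E + T / ( E )] ptr=18 lookahead=) remaining=[) $]
Step 39: reduce F->( E ). Stack=[( E + T / F] ptr=18 lookahead=) remaining=[) $]
Step 40: reduce T->T / F. Stack=[( E + T] ptr=18 lookahead=) remaining=[) $]
Step 41: reduce E->E + T. Stack=[( E] ptr=18 lookahead=) remaining=[) $]
Step 42: shift ). Stack=[( E )] ptr=19 lookahead=$ remaining=[$]
Step 43: reduce F->( E ). Stack=[F] ptr=19 lookahead=$ remaining=[$]
Step 44: reduce T->F. Stack=[T] ptr=19 lookahead=$ remaining=[$]
Step 45: reduce E->T. Stack=[E] ptr=19 lookahead=$ remaining=[$]
Step 46: accept. Stack=[E] ptr=19 lookahead=$ remaining=[$]

Answer: never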